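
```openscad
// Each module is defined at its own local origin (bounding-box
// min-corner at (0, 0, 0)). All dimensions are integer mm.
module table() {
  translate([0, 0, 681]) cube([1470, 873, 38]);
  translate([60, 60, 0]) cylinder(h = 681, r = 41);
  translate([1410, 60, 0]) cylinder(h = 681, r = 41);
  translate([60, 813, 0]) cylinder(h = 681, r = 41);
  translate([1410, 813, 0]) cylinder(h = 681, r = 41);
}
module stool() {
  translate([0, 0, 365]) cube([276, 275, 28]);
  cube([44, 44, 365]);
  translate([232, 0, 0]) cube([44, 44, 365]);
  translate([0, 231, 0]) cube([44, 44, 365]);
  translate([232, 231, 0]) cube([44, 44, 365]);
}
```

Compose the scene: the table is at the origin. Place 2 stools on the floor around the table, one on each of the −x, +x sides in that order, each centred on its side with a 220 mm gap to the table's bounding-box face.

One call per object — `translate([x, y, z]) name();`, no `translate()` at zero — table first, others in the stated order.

table();
translate([-496, 299, 0]) stool();
translate([1690, 299, 0]) stool();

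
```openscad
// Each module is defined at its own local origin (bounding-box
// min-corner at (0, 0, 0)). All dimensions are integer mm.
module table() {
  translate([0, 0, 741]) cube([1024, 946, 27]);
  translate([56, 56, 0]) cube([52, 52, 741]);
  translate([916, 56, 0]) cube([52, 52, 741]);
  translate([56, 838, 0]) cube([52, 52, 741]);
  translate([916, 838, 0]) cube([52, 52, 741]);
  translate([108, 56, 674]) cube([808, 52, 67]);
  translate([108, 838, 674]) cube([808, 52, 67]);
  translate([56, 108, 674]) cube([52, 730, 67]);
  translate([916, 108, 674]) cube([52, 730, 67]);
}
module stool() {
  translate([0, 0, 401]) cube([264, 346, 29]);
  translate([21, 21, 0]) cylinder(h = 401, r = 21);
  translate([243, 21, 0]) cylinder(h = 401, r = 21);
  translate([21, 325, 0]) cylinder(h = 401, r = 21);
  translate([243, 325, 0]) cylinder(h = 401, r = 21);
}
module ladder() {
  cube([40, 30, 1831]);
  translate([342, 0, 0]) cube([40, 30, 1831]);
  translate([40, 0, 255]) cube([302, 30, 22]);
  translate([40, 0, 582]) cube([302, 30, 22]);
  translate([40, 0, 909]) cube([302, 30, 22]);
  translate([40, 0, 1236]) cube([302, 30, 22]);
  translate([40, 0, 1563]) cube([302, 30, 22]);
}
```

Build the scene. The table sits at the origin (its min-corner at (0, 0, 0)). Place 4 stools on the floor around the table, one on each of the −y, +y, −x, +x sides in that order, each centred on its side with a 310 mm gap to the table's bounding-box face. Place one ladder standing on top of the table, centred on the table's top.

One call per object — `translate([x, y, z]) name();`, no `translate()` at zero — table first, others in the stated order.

table();
translate([380, -656, 0]) stool();
translate([380, 1256, 0]) stool();
translate([-574, 300, 0]) stool();
translate([1334, 300, 0]) stool();
translate([321, 458, 768]) ladder();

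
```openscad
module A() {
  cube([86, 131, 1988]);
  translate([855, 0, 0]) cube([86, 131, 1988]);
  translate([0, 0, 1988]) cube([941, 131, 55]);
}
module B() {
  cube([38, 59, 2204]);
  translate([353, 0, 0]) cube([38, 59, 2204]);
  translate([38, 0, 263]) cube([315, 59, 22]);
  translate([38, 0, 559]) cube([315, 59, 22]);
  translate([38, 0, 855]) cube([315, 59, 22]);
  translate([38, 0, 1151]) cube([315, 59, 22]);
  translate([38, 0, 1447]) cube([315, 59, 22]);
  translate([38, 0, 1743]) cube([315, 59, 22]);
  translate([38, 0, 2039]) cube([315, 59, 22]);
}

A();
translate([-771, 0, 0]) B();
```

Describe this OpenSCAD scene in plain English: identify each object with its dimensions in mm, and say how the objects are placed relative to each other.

A is a rectangular door frame: two vertical jambs of 86×131 mm section, 1988 mm tall, with a clear opening 769 mm wide between their inner faces. A header 55 mm tall and 131 mm deep lies on top of the jambs and spans the full outside width.

B is a straight ladder. Two 38×59 mm vertical rails, 2204 mm tall, stand 391 mm apart (outside-to-outside) with their front faces coplanar on the −y side. 7 rungs, each 59 mm deep and 22 mm tall, span between the inner faces of the rails, front faces flush with the rails. The lowest rung's underside is at z = 263 mm and rungs are spaced 296 mm apart (underside to underside).

The ladder is on the floor beside the door frame on its −x side.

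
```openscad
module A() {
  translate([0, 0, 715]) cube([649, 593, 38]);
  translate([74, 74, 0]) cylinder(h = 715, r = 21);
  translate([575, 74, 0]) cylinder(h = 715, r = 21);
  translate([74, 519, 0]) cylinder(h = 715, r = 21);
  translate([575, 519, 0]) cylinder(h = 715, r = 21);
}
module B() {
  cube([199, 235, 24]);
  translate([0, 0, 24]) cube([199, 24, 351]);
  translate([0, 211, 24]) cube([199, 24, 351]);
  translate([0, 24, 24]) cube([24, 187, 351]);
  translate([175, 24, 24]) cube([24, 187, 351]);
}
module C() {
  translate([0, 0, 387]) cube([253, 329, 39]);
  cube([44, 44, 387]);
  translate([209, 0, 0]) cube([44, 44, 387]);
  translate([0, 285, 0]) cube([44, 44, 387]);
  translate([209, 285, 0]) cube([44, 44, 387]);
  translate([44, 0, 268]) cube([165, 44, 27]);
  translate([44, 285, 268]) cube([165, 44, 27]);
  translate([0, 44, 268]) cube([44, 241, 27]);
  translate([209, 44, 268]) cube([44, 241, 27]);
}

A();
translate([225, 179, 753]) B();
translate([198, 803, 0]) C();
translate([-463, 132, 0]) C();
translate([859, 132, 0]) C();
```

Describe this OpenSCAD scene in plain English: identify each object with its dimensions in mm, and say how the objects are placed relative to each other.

A is a table: top 649 mm (x) × 593 mm (y), 38 mm thick, upper face at z = 753 mm, on four round legs of 42 mm diameter, each leg's bounding box inset 53 mm from the nearest pair of top edges, running from z = 0 to the bottom of the top.

B is an open-topped rectangular box: outside dimensions 199×235×375 mm, with a uniform wall and base thickness of 24 mm. The base is a full 199×235 slab on the floor; four walls sit on top of the base. The front and back walls (the −y and +y sides) span the full width; the two side walls fit between them.

C is a simple wooden stool: a rectangular seat 253 mm (x) by 329 mm (y), 39 mm thick, top face at z = 426 mm, on four square legs, each 44×44 mm in cross-section. The legs rest on z = 0, each flush with a corner of the seat. Four stretchers, 44 mm wide and 27 mm tall, connect adjacent legs with their undersides at z = 268 mm, each running between the inner faces of the legs it joins and aligned with the legs' outer faces on the other axis.

The open box is on top of the table, centred. Three stools sit around the table at the +y, −x, +x sides.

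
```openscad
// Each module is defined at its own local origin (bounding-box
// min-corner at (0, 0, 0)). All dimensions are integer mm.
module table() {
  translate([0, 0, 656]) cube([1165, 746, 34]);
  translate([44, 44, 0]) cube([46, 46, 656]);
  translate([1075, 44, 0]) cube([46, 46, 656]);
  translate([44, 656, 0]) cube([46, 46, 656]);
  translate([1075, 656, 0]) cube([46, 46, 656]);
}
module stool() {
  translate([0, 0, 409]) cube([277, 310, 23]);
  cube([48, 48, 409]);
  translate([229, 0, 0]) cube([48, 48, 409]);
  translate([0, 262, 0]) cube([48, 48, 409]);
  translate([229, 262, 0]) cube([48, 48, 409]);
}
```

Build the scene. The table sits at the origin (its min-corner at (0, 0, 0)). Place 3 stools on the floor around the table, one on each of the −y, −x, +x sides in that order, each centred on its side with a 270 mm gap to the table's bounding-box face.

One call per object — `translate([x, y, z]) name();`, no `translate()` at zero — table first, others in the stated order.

table();
translate([444, -580, 0]) stool();
translate([-547, 218, 0]) stool();
translate([1435, 218, 0]) stool();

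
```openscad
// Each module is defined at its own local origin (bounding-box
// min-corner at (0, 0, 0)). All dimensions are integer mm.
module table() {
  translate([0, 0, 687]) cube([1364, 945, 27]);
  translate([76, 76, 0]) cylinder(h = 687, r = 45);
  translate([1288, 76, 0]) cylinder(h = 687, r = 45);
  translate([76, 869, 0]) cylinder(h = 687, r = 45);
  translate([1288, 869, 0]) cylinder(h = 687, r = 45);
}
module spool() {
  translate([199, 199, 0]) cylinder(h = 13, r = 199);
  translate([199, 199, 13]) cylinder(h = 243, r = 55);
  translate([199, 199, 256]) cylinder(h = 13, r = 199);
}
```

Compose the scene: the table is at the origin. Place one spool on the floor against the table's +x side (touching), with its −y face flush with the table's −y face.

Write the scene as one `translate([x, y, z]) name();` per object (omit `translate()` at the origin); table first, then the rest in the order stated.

table();
translate([1364, 0, 0]) spool();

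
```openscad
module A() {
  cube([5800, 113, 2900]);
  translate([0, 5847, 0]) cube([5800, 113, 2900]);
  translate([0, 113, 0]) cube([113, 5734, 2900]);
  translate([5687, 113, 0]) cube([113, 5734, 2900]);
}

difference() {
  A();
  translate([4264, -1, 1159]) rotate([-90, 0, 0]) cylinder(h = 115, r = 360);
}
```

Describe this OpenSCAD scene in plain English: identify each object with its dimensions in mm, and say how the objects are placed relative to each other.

A is the wall frame of a small rectangular building: four walls, each 2900 mm tall and 113 mm thick, enclosing a footprint 5800 mm (x) by 5960 mm (y) outside-to-outside, with no floor or roof. The front and back walls (the −y and +y sides) span the full width; the two side walls fit between them.

The house frame has a circular hole of radius 360 mm through its front wall, centred at (x = 4264, z = 1159).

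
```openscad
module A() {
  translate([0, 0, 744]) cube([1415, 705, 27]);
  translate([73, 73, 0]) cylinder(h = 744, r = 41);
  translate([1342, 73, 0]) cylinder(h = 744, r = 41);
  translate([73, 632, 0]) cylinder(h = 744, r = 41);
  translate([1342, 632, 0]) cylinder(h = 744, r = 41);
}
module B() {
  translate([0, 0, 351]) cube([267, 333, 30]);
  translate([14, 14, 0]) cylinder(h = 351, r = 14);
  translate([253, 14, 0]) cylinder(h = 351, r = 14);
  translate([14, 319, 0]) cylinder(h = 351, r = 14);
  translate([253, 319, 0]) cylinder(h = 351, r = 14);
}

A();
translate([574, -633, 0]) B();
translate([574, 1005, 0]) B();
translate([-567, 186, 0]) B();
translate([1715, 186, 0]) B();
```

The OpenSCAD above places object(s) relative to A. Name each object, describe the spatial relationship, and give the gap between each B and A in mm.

Each stool's nearest face is 300 mm from the table's bounding box.

A is a table. B is a stool. Four stools sit around the table at the −y, +y, −x, +x sides. The gap between each stool and the table is 300 mm.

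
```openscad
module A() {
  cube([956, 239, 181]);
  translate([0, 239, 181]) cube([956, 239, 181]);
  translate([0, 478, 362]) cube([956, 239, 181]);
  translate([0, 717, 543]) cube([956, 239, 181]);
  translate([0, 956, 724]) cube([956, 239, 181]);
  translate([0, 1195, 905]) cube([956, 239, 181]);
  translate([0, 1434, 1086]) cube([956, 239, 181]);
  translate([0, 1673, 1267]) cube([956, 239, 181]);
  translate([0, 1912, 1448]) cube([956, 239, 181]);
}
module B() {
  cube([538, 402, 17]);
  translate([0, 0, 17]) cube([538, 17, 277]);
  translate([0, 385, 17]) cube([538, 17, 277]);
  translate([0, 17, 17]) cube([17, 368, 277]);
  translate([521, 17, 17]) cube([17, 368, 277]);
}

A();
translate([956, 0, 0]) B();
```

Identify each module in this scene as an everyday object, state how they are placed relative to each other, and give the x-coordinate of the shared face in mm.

A is a staircase. B is an open box. The open box is against the staircase's +x side, with their −y faces flush. The x-coordinate of the shared face is 956 mm.

The staircase's +x face and the open box's −x face are both at x = 956 mm.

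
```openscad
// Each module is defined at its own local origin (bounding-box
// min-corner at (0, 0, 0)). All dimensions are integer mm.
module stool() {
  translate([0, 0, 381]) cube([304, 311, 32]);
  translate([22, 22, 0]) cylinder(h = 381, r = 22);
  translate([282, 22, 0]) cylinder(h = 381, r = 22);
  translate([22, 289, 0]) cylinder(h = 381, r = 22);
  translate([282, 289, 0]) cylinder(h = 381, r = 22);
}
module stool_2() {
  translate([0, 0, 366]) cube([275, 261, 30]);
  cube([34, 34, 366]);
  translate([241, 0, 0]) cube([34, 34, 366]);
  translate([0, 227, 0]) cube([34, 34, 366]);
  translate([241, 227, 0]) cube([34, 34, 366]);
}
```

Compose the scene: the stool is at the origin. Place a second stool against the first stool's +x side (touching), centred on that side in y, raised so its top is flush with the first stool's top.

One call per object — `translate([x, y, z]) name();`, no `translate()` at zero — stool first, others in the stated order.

stool();
translate([304, 25, 17]) stool_2();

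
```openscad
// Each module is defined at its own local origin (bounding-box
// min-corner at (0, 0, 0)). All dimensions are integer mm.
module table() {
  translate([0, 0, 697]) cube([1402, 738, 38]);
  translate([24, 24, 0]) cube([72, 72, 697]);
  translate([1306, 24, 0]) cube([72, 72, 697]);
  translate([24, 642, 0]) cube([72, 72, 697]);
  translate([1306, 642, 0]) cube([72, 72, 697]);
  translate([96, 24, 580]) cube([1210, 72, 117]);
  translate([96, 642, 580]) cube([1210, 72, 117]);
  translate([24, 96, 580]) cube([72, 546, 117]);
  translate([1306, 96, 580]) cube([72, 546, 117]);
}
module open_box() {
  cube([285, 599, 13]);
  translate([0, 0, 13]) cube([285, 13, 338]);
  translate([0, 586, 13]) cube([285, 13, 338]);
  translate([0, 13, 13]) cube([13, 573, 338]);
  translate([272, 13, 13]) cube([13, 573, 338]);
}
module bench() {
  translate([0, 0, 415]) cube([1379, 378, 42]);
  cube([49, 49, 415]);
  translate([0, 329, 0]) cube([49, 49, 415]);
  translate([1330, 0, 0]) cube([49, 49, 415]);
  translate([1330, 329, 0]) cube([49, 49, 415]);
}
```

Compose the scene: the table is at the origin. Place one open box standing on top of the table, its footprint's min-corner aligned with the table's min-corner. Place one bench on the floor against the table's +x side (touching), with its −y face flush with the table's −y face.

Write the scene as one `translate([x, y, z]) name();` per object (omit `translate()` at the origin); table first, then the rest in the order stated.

table();
translate([0, 0, 735]) open_box();
translate([1402, 0, 0]) bench();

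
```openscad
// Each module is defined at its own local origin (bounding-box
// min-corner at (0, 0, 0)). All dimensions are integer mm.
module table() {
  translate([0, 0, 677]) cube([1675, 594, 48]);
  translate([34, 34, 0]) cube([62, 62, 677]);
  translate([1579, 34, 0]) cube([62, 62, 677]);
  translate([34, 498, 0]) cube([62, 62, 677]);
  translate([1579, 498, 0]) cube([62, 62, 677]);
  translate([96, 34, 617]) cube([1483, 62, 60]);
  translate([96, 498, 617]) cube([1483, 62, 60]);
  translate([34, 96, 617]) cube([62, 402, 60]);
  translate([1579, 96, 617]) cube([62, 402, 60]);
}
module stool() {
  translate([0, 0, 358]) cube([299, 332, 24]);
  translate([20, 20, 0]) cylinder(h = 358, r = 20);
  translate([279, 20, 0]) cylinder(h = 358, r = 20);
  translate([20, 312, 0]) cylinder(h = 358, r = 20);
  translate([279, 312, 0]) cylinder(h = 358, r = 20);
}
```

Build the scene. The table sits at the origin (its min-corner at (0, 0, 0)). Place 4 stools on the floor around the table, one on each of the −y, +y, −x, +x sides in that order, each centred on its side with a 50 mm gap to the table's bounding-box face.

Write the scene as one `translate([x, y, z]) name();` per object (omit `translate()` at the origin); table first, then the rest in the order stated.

table();
translate([688, -382, 0]) stool();
translate([688, 644, 0]) stool();
translate([-349, 131, 0]) stool();
translate([1725, 131, 0]) stool();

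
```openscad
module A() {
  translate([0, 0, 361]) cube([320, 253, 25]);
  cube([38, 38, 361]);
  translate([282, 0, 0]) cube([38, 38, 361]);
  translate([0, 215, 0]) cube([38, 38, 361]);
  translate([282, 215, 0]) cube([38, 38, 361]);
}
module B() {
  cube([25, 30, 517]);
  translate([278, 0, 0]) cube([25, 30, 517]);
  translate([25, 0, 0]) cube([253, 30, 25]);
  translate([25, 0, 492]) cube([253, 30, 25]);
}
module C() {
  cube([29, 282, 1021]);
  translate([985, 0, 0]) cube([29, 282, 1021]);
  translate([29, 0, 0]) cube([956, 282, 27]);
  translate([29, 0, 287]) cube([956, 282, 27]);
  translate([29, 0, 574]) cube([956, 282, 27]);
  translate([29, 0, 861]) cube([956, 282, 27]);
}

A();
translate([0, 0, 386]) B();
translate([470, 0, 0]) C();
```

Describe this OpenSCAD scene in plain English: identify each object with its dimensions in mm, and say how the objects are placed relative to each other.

A is a four-legged stool. The seat is a 320×253×25 mm slab whose top surface is at z = 386 mm; four square legs, each 38×38 mm in cross-section, run from the floor (z = 0) to the underside of the seat, each flush with a corner of the seat.

B is a picture frame with a 253×467 mm rectangular opening (x by z) and a uniform 25 mm border on every side. Frame depth is 30 mm along y. It is built from two vertical stiles running the full outside height and two horizontal rails spanning the gap between the stiles.

C is an open bookshelf. Two side panels, each 29 mm thick, 282 mm deep and 1021 mm tall, stand 1014 mm apart (outside-to-outside). Between them sit 4 shelves, each 27 mm thick and 282 mm deep, spanning the full gap between the sides. The bottom shelf rests on the floor (its underside at z = 0) and the clear gap between one shelf's top and the next shelf's underside is 260 mm.

The picture frame is on top of the stool. The bookshelf is on the floor beside the stool on its +x side.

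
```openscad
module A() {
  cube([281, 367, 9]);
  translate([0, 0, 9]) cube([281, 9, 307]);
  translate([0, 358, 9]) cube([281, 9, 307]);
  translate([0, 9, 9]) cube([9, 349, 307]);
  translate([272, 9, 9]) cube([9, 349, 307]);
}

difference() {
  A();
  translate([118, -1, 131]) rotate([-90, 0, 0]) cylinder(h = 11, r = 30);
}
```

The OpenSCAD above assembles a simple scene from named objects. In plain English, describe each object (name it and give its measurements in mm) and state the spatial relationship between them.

A is an open-topped rectangular box: outside dimensions 281×367×316 mm, with a uniform wall and base thickness of 9 mm. The base is a full 281×367 slab on the floor; four walls sit on top of the base. The front and back walls (the −y and +y sides) span the full width; the two side walls fit between them.

The open box has a circular hole of radius 30 mm through its front wall, centred at (x = 118, z = 131).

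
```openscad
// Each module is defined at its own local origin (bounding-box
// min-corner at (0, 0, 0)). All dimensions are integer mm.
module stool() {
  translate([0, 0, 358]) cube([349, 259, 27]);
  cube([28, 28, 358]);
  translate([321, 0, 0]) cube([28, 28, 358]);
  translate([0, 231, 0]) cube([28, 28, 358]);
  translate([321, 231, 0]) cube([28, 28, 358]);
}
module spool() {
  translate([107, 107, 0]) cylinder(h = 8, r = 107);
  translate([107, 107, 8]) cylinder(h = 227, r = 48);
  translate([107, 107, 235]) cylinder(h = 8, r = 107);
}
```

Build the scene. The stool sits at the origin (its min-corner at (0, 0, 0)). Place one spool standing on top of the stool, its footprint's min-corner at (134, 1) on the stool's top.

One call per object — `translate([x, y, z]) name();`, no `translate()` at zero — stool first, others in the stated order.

stool();
translate([134, 1, 385]) spool();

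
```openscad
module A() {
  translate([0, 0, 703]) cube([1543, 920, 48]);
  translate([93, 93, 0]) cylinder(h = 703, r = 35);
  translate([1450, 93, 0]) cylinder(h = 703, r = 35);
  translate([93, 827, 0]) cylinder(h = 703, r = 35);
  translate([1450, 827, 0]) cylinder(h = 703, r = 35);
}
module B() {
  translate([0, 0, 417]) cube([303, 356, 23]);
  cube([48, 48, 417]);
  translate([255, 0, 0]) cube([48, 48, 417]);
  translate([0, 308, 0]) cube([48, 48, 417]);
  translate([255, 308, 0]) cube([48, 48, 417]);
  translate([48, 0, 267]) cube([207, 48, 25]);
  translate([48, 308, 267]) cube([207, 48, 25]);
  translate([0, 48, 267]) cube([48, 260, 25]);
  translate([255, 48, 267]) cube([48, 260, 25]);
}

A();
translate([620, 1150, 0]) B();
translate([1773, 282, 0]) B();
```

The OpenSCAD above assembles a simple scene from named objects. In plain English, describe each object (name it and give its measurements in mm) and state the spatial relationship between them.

A is a table with a 1543×920 mm rectangular top, 48 mm thick, top surface at z = 751 mm, supported by four round legs of 70 mm diameter, each leg's bounding box inset 58 mm from the nearest pair of top edges, running from the floor.

B is a four-legged stool. The seat is a 303×356×23 mm slab whose top surface is at z = 440 mm; four square legs, each 48×48 mm in cross-section, run from the floor (z = 0) to the underside of the seat, each flush with a corner of the seat. Four stretchers, 48 mm wide and 25 mm tall, connect adjacent legs with their undersides at z = 267 mm, each running between the inner faces of the legs it joins and aligned with the legs' outer faces on the other axis.

Two stools sit around the table at the +y, +x sides.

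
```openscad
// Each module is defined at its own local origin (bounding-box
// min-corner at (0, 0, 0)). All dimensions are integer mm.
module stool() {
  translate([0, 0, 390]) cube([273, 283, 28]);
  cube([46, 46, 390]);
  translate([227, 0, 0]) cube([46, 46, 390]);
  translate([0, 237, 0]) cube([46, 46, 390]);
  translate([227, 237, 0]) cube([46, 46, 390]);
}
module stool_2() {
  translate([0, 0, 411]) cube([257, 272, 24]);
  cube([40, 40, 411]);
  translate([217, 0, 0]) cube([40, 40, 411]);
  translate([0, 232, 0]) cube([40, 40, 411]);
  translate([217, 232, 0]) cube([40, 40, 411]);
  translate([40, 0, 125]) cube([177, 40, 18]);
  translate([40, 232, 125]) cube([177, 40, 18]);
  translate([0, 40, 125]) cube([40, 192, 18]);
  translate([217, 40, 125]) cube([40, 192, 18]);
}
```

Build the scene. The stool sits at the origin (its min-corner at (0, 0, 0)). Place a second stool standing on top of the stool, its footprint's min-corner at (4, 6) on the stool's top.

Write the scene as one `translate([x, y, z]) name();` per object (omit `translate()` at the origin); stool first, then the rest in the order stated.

stool();
translate([4, 6, 418]) stool_2();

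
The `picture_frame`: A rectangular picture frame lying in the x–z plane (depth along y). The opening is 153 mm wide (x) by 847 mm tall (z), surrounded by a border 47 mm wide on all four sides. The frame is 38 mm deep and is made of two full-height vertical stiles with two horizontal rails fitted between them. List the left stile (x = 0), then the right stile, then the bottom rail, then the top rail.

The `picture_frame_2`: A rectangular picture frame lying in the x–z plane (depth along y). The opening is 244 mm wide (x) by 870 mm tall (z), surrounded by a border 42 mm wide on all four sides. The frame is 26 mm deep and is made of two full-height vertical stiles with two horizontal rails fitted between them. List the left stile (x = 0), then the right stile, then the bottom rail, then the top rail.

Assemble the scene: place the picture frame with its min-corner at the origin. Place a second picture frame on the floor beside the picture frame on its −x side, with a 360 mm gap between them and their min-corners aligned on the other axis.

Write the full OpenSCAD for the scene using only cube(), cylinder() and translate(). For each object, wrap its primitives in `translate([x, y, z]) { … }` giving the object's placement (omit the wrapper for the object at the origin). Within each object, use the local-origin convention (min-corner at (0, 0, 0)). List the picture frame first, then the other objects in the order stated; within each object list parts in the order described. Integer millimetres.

cube([47, 38, 941]);
translate([200, 0, 0]) cube([47, 38, 941]);
translate([47, 0, 0]) cube([153, 38, 47]);
translate([47, 0, 894]) cube([153, 38, 47]);
translate([-688, 0, 0]) {
  cube([42, 26, 954]);
  translate([286, 0, 0]) cube([42, 26, 954]);
  translate([42, 0, 0]) cube([244, 26, 42]);
  translate([42, 0, 912]) cube([244, 26, 42]);
}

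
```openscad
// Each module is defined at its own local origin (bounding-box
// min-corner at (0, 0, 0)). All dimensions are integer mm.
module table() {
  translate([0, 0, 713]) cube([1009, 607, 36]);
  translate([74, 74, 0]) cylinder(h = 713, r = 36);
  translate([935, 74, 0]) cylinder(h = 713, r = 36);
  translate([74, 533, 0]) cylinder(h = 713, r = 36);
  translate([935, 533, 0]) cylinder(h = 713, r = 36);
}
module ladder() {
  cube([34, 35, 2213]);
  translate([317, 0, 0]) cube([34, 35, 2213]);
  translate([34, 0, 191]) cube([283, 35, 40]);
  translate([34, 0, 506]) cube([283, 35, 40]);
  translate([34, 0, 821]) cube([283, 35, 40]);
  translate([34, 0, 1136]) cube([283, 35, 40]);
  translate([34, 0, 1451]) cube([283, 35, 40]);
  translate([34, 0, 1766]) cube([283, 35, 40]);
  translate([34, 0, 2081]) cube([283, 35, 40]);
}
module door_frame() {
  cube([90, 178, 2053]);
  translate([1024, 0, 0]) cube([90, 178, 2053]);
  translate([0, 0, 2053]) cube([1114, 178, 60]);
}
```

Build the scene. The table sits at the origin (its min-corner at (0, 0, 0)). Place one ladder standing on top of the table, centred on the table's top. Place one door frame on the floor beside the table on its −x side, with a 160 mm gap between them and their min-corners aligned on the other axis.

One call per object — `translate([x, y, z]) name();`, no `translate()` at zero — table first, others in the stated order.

table();
translate([329, 286, 749]) ladder();
translate([-1274, 0, 0]) door_frame();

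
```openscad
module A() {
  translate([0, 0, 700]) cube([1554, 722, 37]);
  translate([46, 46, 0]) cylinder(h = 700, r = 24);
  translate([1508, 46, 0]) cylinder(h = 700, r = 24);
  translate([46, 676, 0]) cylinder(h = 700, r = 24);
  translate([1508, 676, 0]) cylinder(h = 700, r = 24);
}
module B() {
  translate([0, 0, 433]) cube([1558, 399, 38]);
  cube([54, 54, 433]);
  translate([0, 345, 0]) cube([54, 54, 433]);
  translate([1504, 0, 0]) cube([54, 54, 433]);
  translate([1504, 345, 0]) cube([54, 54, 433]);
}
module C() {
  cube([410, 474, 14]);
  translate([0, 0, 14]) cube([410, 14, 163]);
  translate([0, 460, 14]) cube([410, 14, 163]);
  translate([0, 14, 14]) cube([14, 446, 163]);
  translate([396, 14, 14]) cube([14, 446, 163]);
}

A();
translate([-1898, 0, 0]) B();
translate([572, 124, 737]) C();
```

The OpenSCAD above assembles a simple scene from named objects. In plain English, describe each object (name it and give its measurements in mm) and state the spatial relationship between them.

A is a table: top 1554 mm (x) × 722 mm (y), 37 mm thick, upper face at z = 737 mm, on four round legs of 48 mm diameter, each leg's bounding box inset 22 mm from the nearest pair of top edges, running from z = 0 to the bottom of the top.

B is a bench: a 1558×399 mm seat slab, 38 mm thick, top at z = 471 mm, on four 54×54 mm square legs flush with the seat corners and standing on z = 0.

C is an open storage box with external size 410×474×177 mm and wall thickness 14 mm (the base is also 14 mm thick). The base covers the whole footprint; the four walls stand on the base, with the y-facing walls full-width and the x-facing walls fitting between their inner faces.

The bench is on the floor beside the table on its −x side. The open box is on top of the table, centred.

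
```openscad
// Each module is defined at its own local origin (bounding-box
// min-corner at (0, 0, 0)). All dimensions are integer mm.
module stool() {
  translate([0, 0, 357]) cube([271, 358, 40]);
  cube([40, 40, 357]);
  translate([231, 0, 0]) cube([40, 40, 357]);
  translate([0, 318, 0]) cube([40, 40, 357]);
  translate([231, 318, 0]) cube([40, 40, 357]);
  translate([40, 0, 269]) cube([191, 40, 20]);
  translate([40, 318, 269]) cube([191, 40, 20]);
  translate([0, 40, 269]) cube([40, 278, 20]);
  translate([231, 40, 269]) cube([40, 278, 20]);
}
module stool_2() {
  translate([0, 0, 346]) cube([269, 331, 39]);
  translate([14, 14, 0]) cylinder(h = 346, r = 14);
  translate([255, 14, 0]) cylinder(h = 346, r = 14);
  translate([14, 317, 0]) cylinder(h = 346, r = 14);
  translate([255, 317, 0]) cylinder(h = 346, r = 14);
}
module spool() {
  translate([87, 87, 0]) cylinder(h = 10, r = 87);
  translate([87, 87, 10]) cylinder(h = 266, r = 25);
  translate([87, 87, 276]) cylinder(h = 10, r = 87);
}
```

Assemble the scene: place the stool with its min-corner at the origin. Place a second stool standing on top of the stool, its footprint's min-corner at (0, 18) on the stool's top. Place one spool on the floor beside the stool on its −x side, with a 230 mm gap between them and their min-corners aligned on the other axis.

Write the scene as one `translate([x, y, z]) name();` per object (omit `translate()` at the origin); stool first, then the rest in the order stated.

stool();
translate([0, 18, 397]) stool_2();
translate([-404, 0, 0]) spool();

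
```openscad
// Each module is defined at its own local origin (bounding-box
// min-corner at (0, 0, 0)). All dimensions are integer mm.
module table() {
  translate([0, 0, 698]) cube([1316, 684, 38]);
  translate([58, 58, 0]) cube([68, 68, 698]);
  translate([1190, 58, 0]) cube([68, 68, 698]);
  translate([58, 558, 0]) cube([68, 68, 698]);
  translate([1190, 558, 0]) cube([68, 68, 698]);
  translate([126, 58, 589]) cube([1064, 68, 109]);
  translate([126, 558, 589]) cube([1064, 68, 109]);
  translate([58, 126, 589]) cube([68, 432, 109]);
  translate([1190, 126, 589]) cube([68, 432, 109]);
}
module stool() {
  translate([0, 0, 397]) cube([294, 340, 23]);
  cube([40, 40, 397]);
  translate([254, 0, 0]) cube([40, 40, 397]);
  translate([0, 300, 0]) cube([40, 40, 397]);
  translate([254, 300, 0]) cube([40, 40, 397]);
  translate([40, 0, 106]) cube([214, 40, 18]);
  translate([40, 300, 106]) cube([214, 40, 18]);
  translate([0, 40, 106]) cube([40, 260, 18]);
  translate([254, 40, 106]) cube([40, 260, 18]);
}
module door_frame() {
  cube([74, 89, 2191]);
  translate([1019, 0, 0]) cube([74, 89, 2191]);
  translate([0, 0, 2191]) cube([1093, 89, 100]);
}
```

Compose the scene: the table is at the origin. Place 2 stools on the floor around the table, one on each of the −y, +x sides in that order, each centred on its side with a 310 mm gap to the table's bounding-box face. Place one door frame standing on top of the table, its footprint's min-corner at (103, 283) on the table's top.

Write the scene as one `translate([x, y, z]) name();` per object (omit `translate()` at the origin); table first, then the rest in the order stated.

table();
translate([511, -650, 0]) stool();
translate([1626, 172, 0]) stool();
translate([103, 283, 736]) door_frame();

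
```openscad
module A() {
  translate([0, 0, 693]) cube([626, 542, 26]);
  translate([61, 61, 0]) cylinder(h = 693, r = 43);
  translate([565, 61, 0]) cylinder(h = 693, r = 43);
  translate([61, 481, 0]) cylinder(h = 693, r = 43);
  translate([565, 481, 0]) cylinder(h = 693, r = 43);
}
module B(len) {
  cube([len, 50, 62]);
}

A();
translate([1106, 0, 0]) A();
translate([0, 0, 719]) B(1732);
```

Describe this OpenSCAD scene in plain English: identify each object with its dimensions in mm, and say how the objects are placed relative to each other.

A is a table: top 626 mm (x) × 542 mm (y), 26 mm thick, upper face at z = 719 mm, on four round legs of 86 mm diameter, each leg's bounding box inset 18 mm from the nearest pair of top edges, running from z = 0 to the bottom of the top.

B is a rectangular beam 1732 mm long (x), 50 mm deep (y), 62 mm thick (z).

The beam spans the tops of two tables placed 480 mm apart, resting at z = 719 mm.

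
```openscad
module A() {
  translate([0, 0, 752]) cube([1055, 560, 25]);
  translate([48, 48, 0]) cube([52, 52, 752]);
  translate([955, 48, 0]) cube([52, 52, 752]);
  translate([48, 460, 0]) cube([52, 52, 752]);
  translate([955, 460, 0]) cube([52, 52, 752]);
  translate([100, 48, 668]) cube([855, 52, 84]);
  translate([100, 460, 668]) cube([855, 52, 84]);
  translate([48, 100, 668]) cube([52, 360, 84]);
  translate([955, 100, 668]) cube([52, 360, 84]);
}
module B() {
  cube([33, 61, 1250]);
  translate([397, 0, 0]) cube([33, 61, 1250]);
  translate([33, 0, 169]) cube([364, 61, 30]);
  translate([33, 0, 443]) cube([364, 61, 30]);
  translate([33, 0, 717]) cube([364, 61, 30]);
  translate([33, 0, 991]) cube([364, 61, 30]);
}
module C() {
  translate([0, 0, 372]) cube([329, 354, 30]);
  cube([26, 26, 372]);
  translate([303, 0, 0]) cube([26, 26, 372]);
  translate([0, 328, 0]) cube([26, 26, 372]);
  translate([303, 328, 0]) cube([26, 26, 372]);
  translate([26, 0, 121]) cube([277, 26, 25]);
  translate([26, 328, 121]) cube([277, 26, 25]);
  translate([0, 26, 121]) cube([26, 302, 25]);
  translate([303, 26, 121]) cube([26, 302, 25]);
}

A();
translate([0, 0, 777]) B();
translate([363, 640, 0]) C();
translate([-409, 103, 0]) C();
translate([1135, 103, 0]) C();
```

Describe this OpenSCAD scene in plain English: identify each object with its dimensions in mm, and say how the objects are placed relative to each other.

A is a rectangular dining table. The top is 1055×560×25 mm with its upper surface at z = 777 mm. It stands on four 52×52 mm square legs, each inset 48 mm from the nearest pair of top edges, running from the floor to the underside of the top. Four apron rails, 52 mm thick and 84 mm tall, run between adjacent legs with their top edges flush with the underside of the top and their outer faces flush with the legs' outer faces.

B is a wooden ladder with two side rails of 33×61 mm section and 1250 mm height, set 430 mm apart overall. Between them run 4 rectangular rungs (61 mm deep, 30 mm thick), front faces flush with the rails' −y face. The bottom of the first rung is 169 mm above the floor and each subsequent rung is 274 mm higher than the one below.

C is a simple wooden stool: a rectangular seat 329 mm (x) by 354 mm (y), 30 mm thick, top face at z = 402 mm, on four square legs, each 26×26 mm in cross-section. The legs rest on z = 0, each flush with a corner of the seat. Four stretchers, 26 mm wide and 25 mm tall, connect adjacent legs with their undersides at z = 121 mm, each running between the inner faces of the legs it joins and aligned with the legs' outer faces on the other axis.

The ladder is on top of the table. Three stools sit around the table at the +y, −x, +x sides.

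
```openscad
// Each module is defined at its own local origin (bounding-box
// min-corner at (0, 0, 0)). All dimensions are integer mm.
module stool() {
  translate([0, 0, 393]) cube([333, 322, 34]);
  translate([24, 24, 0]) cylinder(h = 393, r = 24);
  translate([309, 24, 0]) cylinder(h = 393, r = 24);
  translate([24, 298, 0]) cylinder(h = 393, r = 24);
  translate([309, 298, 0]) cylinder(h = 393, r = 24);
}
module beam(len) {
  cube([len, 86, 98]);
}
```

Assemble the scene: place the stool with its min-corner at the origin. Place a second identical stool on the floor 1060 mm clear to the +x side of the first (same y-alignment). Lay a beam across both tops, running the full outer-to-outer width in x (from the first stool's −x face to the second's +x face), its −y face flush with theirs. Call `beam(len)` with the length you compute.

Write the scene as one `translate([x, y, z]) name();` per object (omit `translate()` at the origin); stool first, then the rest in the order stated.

stool();
translate([1393, 0, 0]) stool();
translate([0, 0, 427]) beam(1726);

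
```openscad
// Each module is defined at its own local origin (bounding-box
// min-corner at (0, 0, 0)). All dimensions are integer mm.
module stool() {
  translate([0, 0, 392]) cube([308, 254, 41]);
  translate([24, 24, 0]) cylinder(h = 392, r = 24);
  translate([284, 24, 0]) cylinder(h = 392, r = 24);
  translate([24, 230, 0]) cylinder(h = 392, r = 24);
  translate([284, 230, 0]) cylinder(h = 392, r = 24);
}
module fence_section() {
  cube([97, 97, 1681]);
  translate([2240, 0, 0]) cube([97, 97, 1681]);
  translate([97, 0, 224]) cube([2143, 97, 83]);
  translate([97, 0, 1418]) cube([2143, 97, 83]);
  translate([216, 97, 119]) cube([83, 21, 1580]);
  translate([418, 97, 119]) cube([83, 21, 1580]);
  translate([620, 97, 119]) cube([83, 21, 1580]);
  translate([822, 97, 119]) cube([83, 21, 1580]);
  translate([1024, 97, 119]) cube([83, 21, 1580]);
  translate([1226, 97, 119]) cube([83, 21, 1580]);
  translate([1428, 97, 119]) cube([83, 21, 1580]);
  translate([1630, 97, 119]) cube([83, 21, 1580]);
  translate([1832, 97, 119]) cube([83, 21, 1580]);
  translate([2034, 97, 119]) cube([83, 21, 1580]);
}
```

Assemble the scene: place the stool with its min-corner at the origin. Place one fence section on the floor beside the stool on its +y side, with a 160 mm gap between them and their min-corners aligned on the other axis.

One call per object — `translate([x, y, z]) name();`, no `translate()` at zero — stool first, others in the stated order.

stool();
translate([0, 414, 0]) fence_section();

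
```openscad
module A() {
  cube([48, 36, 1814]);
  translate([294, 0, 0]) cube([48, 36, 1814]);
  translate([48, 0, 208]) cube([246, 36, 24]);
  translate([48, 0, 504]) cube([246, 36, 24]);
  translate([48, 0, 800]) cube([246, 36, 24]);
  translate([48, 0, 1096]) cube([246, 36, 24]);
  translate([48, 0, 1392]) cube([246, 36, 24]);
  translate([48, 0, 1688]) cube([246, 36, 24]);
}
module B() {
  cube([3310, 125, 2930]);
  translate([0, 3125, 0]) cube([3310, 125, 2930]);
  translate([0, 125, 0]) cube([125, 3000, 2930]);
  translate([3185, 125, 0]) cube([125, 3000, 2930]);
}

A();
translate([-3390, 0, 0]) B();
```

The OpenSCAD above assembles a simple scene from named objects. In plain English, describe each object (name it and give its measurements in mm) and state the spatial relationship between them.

A is a wooden ladder with two side rails of 48×36 mm section and 1814 mm height, set 342 mm apart overall. Between them run 6 rectangular rungs (36 mm deep, 24 mm thick), front faces flush with the rails' −y face. The bottom of the first rung is 208 mm above the floor and each subsequent rung is 296 mm higher than the one below.

B is a box-shaped house frame (walls only): outside footprint 3310×3250 mm, wall height 2930 mm, wall thickness 125 mm. The two y-facing walls run the full x-width; the two x-facing walls fit between the inner faces of the y-facing walls.

The house frame is on the floor beside the ladder on its −x side.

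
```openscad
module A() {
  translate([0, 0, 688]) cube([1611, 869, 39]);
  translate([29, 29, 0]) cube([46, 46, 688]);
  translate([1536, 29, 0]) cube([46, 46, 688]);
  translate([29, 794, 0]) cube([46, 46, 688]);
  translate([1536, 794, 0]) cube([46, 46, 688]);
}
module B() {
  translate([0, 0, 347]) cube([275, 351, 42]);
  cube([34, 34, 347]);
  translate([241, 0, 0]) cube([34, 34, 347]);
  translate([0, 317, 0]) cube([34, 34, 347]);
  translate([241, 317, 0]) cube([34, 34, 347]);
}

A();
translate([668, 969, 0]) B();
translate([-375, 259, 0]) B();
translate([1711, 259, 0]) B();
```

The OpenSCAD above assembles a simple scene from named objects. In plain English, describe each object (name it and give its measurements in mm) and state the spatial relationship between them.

A is a table with a 1611×869 mm rectangular top, 39 mm thick, top surface at z = 727 mm, supported by four 46×46 mm square legs, each inset 29 mm from the nearest pair of top edges, running from the floor.

B is a simple wooden stool: a rectangular seat 275 mm (x) by 351 mm (y), 42 mm thick, top face at z = 389 mm, on four square legs, each 34×34 mm in cross-section. The legs rest on z = 0, each flush with a corner of the seat.

Three stools sit around the table at the +y, −x, +x sides.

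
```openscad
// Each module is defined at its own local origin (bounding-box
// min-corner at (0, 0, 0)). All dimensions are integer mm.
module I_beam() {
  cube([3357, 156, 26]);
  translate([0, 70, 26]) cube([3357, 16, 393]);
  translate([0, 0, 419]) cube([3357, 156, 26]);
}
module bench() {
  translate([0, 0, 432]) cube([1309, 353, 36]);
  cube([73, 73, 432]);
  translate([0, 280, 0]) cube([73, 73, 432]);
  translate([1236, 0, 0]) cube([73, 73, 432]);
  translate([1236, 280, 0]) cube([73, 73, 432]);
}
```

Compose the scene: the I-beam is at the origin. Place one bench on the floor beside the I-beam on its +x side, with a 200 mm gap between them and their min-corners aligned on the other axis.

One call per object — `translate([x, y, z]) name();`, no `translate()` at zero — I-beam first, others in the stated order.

I_beam();
translate([3557, 0, 0]) bench();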